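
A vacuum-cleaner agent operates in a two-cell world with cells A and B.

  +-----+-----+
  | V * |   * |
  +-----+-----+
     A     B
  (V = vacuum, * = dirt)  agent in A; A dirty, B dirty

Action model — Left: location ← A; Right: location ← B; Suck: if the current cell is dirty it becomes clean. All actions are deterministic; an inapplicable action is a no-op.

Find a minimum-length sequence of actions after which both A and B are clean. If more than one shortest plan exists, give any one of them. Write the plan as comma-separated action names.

1) do Suck; now in A — A clean, B dirty
2) do Right; now in B — A clean, B dirty
3) do Suck; now in B — A clean, B clean
min 3: Suck A + move + Suck B

Suck, Right, Suck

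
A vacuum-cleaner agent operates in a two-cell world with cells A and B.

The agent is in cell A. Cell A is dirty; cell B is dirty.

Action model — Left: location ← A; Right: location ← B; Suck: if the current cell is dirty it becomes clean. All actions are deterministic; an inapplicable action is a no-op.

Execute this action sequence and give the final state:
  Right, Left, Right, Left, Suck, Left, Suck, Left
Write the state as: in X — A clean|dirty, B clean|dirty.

[1] after Right: in B — A dirty, B dirty
[2] after Left: in A — A dirty, B dirty
[3] after Right: in B — A dirty, B dirty
[4] after Left: in A — A dirty, B dirty
[5] after Suck: in A — A clean, B dirty
[6] after Left: in A — A clean, B dirty
[7] after Suck: in A — A clean, B dirty
[8] after Left: in A — A clean, B dirty

in A — A clean, B dirty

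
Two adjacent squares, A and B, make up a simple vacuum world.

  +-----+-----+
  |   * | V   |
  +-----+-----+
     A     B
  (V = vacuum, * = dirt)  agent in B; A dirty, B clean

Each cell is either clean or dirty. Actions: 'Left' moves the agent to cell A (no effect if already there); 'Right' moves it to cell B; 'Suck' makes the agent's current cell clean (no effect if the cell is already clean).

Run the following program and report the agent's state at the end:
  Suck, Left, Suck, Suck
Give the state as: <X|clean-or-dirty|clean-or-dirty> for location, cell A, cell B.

<A|clean|clean>

t=1 Suck ⇒ <B|dirty|clean>
t=2 Left ⇒ <A|dirty|clean>
t=3 Suck ⇒ <A|clean|clean>
t=4 Suck ⇒ <A|clean|clean>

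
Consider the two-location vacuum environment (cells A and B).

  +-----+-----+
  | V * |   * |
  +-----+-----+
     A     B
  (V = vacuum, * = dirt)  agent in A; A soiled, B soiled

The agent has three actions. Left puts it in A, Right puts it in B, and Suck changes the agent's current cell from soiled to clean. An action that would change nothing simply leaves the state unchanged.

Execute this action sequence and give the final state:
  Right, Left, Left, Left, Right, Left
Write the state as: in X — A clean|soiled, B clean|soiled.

1) do Right; now in B — A soiled, B soiled
2) do Left; now in A — A soiled, B soiled
3) do Left; now in A — A soiled, B soiled
4) do Left; now in A — A soiled, B soiled
5) do Right; now in B — A soiled, B soiled
6) do Left; now in A — A soiled, B soiled

in A — A soiled, B soiled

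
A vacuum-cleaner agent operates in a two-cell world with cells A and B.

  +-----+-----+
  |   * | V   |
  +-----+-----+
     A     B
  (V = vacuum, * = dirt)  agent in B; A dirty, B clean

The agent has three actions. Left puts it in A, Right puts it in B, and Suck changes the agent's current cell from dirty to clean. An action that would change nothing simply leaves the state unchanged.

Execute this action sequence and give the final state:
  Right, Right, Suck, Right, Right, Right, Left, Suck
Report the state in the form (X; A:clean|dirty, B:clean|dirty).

(A; A:clean, B:clean)

[1] after Right: (B; A:dirty, B:clean)
[2] after Right: (B; A:dirty, B:clean)
[3] after Suck: (B; A:dirty, B:clean)
[4] after Right: (B; A:dirty, B:clean)
[5] after Right: (B; A:dirty, B:clean)
[6] after Right: (B; A:dirty, B:clean)
[7] after Left: (A; A:dirty, B:clean)
[8] after Suck: (A; A:clean, B:clean)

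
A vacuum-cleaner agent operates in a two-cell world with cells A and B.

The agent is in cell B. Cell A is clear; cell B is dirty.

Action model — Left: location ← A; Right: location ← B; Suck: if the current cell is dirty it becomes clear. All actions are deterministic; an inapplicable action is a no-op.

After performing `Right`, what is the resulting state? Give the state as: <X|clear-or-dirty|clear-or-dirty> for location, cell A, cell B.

<B|clear|dirty>

start: <B|clear|dirty>
1. Right → <B|clear|dirty>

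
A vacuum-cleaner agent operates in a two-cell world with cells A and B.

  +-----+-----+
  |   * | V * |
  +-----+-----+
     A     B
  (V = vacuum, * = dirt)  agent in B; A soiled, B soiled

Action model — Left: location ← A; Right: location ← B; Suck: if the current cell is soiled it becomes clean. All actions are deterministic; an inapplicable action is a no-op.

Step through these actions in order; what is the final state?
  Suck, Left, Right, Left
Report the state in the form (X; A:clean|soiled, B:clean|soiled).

(A; A:soiled, B:clean)

[1] after Suck: (B; A:soiled, B:clean)
[2] after Left: (A; A:soiled, B:clean)
[3] after Right: (B; A:soiled, B:clean)
[4] after Left: (A; A:soiled, B:clean)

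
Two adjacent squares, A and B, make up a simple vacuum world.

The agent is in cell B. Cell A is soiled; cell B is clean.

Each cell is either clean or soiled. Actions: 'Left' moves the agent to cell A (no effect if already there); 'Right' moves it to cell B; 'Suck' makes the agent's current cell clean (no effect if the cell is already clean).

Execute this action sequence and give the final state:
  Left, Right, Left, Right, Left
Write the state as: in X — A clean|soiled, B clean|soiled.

in A — A soiled, B clean

step 1/5 (Left): in A — A soiled, B clean
step 2/5 (Right): in B — A soiled, B clean
step 3/5 (Left): in A — A soiled, B clean
step 4/5 (Right): in B — A soiled, B clean
step 5/5 (Left): in A — A soiled, B clean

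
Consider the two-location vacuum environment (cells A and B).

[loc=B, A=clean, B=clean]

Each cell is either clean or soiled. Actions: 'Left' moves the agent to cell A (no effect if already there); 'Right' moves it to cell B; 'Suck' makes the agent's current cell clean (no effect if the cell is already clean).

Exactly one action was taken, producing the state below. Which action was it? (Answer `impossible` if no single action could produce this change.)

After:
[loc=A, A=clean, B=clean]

try  Left: (A; A:clean, B:clean)  ← match
try Right: (B; A:clean, B:clean)
try  Suck: (B; A:clean, B:clean)

Left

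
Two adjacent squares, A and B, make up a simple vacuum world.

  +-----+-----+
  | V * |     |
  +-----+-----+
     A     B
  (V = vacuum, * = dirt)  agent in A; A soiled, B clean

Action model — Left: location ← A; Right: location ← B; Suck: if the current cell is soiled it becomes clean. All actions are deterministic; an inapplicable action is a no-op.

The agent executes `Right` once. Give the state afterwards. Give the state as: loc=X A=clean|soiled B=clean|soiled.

start: loc=A A=soiled B=clean
1. Right → loc=B A=soiled B=clean

loc=B A=soiled B=clean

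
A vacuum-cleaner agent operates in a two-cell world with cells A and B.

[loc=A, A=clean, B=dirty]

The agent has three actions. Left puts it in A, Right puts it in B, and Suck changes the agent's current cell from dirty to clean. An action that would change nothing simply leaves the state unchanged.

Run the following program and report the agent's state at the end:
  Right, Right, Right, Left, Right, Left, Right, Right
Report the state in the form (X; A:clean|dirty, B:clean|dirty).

[1] after Right: (B; A:clean, B:dirty)
[2] after Right: (B; A:clean, B:dirty)
[3] after Right: (B; A:clean, B:dirty)
[4] after Left: (A; A:clean, B:dirty)
[5] after Right: (B; A:clean, B:dirty)
[6] after Left: (A; A:clean, B:dirty)
[7] after Right: (B; A:clean, B:dirty)
[8] after Right: (B; A:clean, B:dirty)

(B; A:clean, B:dirty)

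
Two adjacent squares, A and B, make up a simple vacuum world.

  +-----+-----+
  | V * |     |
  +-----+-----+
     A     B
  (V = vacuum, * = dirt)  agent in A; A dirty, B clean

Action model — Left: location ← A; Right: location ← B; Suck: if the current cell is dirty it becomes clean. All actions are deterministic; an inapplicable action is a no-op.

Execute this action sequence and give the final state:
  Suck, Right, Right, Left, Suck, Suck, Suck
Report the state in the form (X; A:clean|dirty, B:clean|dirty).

step 1/7 (Suck): (A; A:clean, B:clean)
step 2/7 (Right): (B; A:clean, B:clean)
step 3/7 (Right): (B; A:clean, B:clean)
step 4/7 (Left): (A; A:clean, B:clean)
step 5/7 (Suck): (A; A:clean, B:clean)
step 6/7 (Suck): (A; A:clean, B:clean)
step 7/7 (Suck): (A; A:clean, B:clean)

(A; A:clean, B:clean)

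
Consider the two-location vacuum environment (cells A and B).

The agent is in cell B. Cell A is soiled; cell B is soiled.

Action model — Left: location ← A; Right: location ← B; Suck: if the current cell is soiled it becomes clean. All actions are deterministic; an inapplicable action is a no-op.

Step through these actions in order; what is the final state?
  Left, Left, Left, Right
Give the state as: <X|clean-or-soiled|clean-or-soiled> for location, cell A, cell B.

<B|soiled|soiled>

1. Left → <A|soiled|soiled>
2. Left → <A|soiled|soiled>
3. Left → <A|soiled|soiled>
4. Right → <B|soiled|soiled>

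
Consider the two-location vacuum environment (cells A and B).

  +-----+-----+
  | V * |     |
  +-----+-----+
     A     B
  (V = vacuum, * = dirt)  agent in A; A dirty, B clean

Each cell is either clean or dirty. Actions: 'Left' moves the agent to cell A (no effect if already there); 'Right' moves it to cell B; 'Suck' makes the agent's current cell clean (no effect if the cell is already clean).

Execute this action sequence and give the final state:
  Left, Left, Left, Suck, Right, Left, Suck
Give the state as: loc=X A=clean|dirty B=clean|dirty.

Left (#1): loc=A A=dirty B=clean
Left (#2): loc=A A=dirty B=clean
Left (#3): loc=A A=dirty B=clean
Suck (#4): loc=A A=clean B=clean
Right (#5): loc=B A=clean B=clean
Left (#6): loc=A A=clean B=clean
Suck (#7): loc=A A=clean B=clean

loc=A A=clean B=clean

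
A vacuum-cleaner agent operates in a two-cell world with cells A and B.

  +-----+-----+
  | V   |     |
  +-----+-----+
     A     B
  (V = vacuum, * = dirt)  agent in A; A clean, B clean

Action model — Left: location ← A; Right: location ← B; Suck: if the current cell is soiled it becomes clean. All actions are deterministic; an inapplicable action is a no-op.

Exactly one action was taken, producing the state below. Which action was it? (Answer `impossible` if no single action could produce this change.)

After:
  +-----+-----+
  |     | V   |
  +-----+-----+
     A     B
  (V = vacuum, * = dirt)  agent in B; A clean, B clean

try  Left: loc=A A=clean B=clean
try Right: loc=B A=clean B=clean  ← match
try  Suck: loc=A A=clean B=clean

Right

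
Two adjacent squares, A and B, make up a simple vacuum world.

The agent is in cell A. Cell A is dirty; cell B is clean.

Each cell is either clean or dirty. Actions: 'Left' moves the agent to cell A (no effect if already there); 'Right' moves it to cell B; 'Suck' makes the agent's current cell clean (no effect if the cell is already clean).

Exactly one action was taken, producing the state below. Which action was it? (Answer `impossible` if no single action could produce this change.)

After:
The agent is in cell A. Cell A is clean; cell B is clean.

try  Left: <A|dirty|clean>
try Right: <B|dirty|clean>
try  Suck: <A|clean|clean>  ← match

Suck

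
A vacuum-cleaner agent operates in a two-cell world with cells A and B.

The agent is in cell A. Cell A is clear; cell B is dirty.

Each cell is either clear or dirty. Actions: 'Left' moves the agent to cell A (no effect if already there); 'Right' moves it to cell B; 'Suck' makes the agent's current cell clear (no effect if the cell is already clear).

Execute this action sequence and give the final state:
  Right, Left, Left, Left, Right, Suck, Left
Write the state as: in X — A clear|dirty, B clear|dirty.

t=1 Right ⇒ in B — A clear, B dirty
t=2 Left ⇒ in A — A clear, B dirty
t=3 Left ⇒ in A — A clear, B dirty
t=4 Left ⇒ in A — A clear, B dirty
t=5 Right ⇒ in B — A clear, B dirty
t=6 Suck ⇒ in B — A clear, B clear
t=7 Left ⇒ in A — A clear, B clear

in A — A clear, B clear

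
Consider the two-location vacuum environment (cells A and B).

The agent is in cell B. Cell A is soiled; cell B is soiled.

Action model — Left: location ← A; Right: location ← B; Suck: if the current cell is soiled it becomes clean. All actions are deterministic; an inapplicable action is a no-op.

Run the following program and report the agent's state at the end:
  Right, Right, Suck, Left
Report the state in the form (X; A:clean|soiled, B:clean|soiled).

(A; A:soiled, B:clean)

1. Right → (B; A:soiled, B:soiled)
2. Right → (B; A:soiled, B:soiled)
3. Suck → (B; A:soiled, B:clean)
4. Left → (A; A:soiled, B:clean)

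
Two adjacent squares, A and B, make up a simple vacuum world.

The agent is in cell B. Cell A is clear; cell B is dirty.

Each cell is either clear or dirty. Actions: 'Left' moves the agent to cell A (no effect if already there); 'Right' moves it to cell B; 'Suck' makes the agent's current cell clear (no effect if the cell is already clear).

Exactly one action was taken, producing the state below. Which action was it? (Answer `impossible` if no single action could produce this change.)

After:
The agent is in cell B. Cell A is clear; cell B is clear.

Suck

try  Left: in A — A clear, B dirty
try Right: in B — A clear, B dirty
try  Suck: in B — A clear, B clear  ← match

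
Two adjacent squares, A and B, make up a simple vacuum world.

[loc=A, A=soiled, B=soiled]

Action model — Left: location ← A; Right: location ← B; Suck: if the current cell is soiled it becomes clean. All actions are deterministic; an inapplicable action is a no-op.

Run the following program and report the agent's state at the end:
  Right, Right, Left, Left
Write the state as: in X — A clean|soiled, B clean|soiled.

[1] after Right: in B — A soiled, B soiled
[2] after Right: in B — A soiled, B soiled
[3] after Left: in A — A soiled, B soiled
[4] after Left: in A — A soiled, B soiled

in A — A soiled, B soiled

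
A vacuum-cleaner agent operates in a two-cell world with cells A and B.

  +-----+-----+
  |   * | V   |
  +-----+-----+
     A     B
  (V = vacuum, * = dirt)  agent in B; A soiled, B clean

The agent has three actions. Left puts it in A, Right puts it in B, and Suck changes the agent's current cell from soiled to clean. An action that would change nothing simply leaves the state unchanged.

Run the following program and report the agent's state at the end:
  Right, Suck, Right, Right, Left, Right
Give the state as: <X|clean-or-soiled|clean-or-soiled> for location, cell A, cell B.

Right (#1): <B|soiled|clean>
Suck (#2): <B|soiled|clean>
Right (#3): <B|soiled|clean>
Right (#4): <B|soiled|clean>
Left (#5): <A|soiled|clean>
Right (#6): <B|soiled|clean>

<B|soiled|clean>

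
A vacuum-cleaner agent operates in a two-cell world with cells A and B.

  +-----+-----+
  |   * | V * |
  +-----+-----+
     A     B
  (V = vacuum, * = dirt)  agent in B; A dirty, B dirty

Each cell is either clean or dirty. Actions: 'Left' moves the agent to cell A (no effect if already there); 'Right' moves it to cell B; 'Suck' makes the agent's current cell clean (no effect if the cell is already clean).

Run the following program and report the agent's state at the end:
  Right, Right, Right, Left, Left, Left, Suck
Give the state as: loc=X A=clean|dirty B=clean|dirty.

1) do Right; now loc=B A=dirty B=dirty
2) do Right; now loc=B A=dirty B=dirty
3) do Right; now loc=B A=dirty B=dirty
4) do Left; now loc=A A=dirty B=dirty
5) do Left; now loc=A A=dirty B=dirty
6) do Left; now loc=A A=dirty B=dirty
7) do Suck; now loc=A A=clean B=dirty

loc=A A=clean B=dirty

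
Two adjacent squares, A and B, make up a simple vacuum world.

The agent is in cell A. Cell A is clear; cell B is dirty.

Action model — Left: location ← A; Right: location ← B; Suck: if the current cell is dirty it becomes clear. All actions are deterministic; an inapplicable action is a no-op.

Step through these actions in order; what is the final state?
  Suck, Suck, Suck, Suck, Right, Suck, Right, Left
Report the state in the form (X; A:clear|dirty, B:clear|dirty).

Suck (#1): (A; A:clear, B:dirty)
Suck (#2): (A; A:clear, B:dirty)
Suck (#3): (A; A:clear, B:dirty)
Suck (#4): (A; A:clear, B:dirty)
Right (#5): (B; A:clear, B:dirty)
Suck (#6): (B; A:clear, B:clear)
Right (#7): (B; A:clear, B:clear)
Left (#8): (A; A:clear, B:clear)

(A; A:clear, B:clear)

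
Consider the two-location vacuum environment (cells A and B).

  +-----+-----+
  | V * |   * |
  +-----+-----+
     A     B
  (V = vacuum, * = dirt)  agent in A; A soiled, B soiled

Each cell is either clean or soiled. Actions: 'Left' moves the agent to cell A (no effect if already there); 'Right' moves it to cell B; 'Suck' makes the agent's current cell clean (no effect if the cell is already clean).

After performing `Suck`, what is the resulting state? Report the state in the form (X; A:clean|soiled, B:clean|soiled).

start: (A; A:soiled, B:soiled)
1. Suck → (A; A:clean, B:soiled)

(A; A:clean, B:soiled)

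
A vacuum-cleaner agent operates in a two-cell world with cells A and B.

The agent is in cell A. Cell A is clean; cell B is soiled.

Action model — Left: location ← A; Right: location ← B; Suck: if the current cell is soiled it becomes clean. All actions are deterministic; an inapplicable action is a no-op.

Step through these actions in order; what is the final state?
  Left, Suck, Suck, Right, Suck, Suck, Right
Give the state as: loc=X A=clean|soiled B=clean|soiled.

loc=B A=clean B=clean

Left (#1): loc=A A=clean B=soiled
Suck (#2): loc=A A=clean B=soiled
Suck (#3): loc=A A=clean B=soiled
Right (#4): loc=B A=clean B=soiled
Suck (#5): loc=B A=clean B=clean
Suck (#6): loc=B A=clean B=clean
Right (#7): loc=B A=clean B=clean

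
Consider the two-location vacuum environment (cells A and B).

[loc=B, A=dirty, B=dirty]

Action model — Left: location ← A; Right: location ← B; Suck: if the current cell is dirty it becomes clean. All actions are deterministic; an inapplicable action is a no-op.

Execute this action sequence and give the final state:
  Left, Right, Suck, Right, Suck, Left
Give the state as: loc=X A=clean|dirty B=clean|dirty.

loc=A A=dirty B=clean

[1] after Left: loc=A A=dirty B=dirty
[2] after Right: loc=B A=dirty B=dirty
[3] after Suck: loc=B A=dirty B=clean
[4] after Right: loc=B A=dirty B=clean
[5] after Suck: loc=B A=dirty B=clean
[6] after Left: loc=A A=dirty B=clean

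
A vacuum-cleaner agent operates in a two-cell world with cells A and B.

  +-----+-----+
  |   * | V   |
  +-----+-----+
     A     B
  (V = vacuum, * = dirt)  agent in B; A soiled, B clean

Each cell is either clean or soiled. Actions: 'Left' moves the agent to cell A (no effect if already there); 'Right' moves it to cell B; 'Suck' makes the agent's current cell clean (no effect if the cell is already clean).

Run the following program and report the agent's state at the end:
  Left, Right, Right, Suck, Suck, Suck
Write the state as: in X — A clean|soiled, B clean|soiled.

t=1 Left ⇒ in A — A soiled, B clean
t=2 Right ⇒ in B — A soiled, B clean
t=3 Right ⇒ in B — A soiled, B clean
t=4 Suck ⇒ in B — A soiled, B clean
t=5 Suck ⇒ in B — A soiled, B clean
t=6 Suck ⇒ in B — A soiled, B clean

in B — A soiled, B clean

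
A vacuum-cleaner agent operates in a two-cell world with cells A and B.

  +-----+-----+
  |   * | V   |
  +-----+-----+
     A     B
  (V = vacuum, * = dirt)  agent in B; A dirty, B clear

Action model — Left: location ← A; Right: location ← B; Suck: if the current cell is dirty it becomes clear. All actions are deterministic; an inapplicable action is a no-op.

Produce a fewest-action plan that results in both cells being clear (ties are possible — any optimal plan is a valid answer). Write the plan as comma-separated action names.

Left, Suck

1. Left → (A; A:dirty, B:clear)
2. Suck → (A; A:clear, B:clear)
min 2: go A then Suck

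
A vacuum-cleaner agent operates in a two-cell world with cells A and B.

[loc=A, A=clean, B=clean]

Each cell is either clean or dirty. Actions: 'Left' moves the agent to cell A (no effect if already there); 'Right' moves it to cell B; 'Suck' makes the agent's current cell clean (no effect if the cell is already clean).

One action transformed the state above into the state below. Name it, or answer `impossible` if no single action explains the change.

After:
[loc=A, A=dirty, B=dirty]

impossible

try  Left: in A — A clean, B clean
try Right: in B — A clean, B clean
try  Suck: in A — A clean, B clean
no single action produces the after-state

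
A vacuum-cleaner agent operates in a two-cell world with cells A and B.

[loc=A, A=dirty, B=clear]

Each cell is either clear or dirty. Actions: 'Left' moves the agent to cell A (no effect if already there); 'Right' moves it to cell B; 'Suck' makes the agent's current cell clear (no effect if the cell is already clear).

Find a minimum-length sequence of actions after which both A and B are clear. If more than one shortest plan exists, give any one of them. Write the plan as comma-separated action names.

1) do Suck; now <A|clear|clear>
min 1: A is dirty, one Suck

Suck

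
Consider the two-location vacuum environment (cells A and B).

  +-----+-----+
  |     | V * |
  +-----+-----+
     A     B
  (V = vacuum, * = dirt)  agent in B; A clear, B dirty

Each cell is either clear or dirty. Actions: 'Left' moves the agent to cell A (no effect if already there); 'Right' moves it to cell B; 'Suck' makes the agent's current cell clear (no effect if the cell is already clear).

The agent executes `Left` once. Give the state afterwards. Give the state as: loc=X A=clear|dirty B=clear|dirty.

start: loc=B A=clear B=dirty
Left (#1): loc=A A=clear B=dirty

loc=A A=clear B=dirty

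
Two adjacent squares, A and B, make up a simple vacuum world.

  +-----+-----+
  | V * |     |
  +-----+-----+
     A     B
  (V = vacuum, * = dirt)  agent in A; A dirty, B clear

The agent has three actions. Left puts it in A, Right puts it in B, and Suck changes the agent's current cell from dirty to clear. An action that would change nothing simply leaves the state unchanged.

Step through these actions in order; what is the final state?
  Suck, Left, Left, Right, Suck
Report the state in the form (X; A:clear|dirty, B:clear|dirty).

t=1 Suck ⇒ (A; A:clear, B:clear)
t=2 Left ⇒ (A; A:clear, B:clear)
t=3 Left ⇒ (A; A:clear, B:clear)
t=4 Right ⇒ (B; A:clear, B:clear)
t=5 Suck ⇒ (B; A:clear, B:clear)

(B; A:clear, B:clear)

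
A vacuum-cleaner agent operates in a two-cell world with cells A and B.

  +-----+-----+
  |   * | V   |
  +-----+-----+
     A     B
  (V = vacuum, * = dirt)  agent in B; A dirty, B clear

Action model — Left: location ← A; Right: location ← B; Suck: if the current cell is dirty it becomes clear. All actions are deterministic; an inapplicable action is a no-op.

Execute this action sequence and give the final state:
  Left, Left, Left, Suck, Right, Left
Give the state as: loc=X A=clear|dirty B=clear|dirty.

Left (#1): loc=A A=dirty B=clear
Left (#2): loc=A A=dirty B=clear
Left (#3): loc=A A=dirty B=clear
Suck (#4): loc=A A=clear B=clear
Right (#5): loc=B A=clear B=clear
Left (#6): loc=A A=clear B=clear

loc=A A=clear B=clear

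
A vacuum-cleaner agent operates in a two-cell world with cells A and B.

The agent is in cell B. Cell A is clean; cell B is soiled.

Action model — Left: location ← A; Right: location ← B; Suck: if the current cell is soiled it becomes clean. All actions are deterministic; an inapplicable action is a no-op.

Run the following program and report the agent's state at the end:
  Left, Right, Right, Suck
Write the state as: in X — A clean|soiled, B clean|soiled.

in B — A clean, B clean

1. Left → in A — A clean, B soiled
2. Right → in B — A clean, B soiled
3. Right → in B — A clean, B soiled
4. Suck → in B — A clean, B clean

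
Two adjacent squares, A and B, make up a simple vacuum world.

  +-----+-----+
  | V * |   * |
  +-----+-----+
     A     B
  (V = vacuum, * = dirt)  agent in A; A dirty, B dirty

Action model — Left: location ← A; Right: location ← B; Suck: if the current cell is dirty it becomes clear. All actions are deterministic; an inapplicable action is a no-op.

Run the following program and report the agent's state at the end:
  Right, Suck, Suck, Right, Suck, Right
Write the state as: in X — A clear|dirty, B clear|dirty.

in B — A dirty, B clear

Right (#1): in B — A dirty, B dirty
Suck (#2): in B — A dirty, B clear
Suck (#3): in B — A dirty, B clear
Right (#4): in B — A dirty, B clear
Suck (#5): in B — A dirty, B clear
Right (#6): in B — A dirty, B clear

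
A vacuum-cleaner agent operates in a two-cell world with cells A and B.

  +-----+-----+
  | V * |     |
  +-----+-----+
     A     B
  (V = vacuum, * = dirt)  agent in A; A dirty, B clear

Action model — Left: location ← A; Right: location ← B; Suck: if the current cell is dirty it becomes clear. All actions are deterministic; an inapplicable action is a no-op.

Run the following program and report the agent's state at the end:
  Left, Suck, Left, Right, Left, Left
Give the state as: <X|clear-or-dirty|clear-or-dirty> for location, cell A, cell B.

1. Left → <A|dirty|clear>
2. Suck → <A|clear|clear>
3. Left → <A|clear|clear>
4. Right → <B|clear|clear>
5. Left → <A|clear|clear>
6. Left → <A|clear|clear>

<A|clear|clear>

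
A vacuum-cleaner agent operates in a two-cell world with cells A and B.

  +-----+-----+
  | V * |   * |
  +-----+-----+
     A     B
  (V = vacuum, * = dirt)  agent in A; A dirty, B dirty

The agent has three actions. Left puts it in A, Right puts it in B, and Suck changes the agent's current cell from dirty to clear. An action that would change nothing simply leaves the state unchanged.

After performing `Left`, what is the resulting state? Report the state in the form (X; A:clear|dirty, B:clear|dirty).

start: (A; A:dirty, B:dirty)
1. Left → (A; A:dirty, B:dirty)

(A; A:dirty, B:dirty)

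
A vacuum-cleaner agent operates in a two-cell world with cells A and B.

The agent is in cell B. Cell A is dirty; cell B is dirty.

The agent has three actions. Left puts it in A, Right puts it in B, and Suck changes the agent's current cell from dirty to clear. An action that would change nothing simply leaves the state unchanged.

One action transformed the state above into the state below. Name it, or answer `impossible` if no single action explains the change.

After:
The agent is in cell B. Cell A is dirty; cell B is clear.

try  Left: <A|dirty|dirty>
try Right: <B|dirty|dirty>
try  Suck: <B|dirty|clear>  ← match

Suck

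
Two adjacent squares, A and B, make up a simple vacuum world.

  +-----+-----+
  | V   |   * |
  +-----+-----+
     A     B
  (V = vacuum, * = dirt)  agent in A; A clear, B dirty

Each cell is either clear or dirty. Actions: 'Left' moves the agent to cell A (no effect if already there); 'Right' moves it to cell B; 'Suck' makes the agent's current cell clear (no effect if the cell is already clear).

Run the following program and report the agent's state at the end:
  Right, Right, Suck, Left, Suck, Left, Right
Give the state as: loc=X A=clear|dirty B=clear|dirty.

loc=B A=clear B=clear

[1] after Right: loc=B A=clear B=dirty
[2] after Right: loc=B A=clear B=dirty
[3] after Suck: loc=B A=clear B=clear
[4] after Left: loc=A A=clear B=clear
[5] after Suck: loc=A A=clear B=clear
[6] after Left: loc=A A=clear B=clear
[7] after Right: loc=B A=clear B=clear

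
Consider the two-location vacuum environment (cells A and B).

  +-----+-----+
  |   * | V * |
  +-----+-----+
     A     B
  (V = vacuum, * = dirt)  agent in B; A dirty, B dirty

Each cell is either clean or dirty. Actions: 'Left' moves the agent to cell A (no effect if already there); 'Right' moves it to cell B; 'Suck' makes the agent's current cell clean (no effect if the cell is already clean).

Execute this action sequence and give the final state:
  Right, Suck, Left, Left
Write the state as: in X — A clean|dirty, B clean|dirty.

t=1 Right ⇒ in B — A dirty, B dirty
t=2 Suck ⇒ in B — A dirty, B clean
t=3 Left ⇒ in A — A dirty, B clean
t=4 Left ⇒ in A — A dirty, B clean

in A — A dirty, B clean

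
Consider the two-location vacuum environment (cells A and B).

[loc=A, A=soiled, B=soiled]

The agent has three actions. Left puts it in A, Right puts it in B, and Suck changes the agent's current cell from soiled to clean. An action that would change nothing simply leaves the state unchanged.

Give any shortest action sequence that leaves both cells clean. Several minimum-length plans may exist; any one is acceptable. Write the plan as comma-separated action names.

Suck (#1): <A|clean|soiled>
Right (#2): <B|clean|soiled>
Suck (#3): <B|clean|clean>
min 3: Suck A + move + Suck B

Suck, Right, Suck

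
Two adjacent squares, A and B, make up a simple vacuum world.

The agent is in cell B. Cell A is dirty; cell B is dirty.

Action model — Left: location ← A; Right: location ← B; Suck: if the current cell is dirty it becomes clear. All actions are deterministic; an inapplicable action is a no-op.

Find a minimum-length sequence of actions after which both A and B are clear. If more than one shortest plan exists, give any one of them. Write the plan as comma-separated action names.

1. Suck → (B; A:dirty, B:clear)
2. Left → (A; A:dirty, B:clear)
3. Suck → (A; A:clear, B:clear)
min 3: Suck B + move + Suck A

Suck, Left, Suck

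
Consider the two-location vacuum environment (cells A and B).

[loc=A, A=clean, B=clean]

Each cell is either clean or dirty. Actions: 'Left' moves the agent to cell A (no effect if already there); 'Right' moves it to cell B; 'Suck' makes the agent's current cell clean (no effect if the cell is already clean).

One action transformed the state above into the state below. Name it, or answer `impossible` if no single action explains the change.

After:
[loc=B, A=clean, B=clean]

try  Left: in A — A clean, B clean
try Right: in B — A clean, B clean  ← match
try  Suck: in A — A clean, B clean

Right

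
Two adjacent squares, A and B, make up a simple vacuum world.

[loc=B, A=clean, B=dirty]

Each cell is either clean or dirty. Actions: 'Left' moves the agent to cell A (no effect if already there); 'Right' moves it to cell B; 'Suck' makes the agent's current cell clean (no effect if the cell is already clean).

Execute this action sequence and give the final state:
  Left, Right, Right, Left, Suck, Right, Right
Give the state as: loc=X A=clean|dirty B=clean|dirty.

t=1 Left ⇒ loc=A A=clean B=dirty
t=2 Right ⇒ loc=B A=clean B=dirty
t=3 Right ⇒ loc=B A=clean B=dirty
t=4 Left ⇒ loc=A A=clean B=dirty
t=5 Suck ⇒ loc=A A=clean B=dirty
t=6 Right ⇒ loc=B A=clean B=dirty
t=7 Right ⇒ loc=B A=clean B=dirty

loc=B A=clean B=dirty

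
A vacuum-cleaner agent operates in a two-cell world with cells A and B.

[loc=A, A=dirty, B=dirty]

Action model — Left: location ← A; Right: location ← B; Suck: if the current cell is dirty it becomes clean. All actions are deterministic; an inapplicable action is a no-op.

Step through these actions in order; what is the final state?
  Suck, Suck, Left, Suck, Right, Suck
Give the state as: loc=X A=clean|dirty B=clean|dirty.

loc=B A=clean B=clean

t=1 Suck ⇒ loc=A A=clean B=dirty
t=2 Suck ⇒ loc=A A=clean B=dirty
t=3 Left ⇒ loc=A A=clean B=dirty
t=4 Suck ⇒ loc=A A=clean B=dirty
t=5 Right ⇒ loc=B A=clean B=dirty
t=6 Suck ⇒ loc=B A=clean B=clean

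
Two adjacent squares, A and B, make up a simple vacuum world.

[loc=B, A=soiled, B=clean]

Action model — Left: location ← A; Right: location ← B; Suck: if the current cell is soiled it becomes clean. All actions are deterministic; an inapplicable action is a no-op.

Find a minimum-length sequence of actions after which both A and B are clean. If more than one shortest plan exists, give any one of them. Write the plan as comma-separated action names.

Left, Suck

1. Left → in A — A soiled, B clean
2. Suck → in A — A clean, B clean
min 2: go A then Suck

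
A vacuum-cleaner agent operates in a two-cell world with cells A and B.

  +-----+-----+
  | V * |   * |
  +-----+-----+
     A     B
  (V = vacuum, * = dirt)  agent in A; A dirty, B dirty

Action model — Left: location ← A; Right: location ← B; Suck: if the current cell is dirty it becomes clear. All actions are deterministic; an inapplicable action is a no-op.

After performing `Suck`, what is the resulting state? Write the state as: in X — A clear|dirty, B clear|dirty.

start: in A — A dirty, B dirty
1) do Suck; now in A — A clear, B dirty

in A — A clear, B dirty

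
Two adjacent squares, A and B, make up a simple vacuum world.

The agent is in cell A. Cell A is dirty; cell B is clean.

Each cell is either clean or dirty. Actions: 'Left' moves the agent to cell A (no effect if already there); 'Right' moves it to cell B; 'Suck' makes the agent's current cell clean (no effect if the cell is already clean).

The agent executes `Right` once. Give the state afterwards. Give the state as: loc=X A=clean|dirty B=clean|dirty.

start: loc=A A=dirty B=clean
1. Right → loc=B A=dirty B=clean

loc=B A=dirty B=clean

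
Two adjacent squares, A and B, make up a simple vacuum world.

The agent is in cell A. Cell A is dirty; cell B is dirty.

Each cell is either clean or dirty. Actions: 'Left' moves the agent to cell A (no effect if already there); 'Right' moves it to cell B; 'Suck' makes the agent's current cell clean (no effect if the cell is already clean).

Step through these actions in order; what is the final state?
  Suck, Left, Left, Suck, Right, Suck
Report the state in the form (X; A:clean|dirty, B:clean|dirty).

t=1 Suck ⇒ (A; A:clean, B:dirty)
t=2 Left ⇒ (A; A:clean, B:dirty)
t=3 Left ⇒ (A; A:clean, B:dirty)
t=4 Suck ⇒ (A; A:clean, B:dirty)
t=5 Right ⇒ (B; A:clean, B:dirty)
t=6 Suck ⇒ (B; A:clean, B:clean)

(B; A:clean, B:clean)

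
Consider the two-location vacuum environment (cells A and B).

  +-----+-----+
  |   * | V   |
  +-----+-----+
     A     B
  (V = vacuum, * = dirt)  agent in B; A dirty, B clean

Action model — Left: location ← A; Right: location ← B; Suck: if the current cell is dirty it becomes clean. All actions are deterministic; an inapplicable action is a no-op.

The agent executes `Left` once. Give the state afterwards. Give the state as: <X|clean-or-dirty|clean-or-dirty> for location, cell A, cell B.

start: <B|dirty|clean>
t=1 Left ⇒ <A|dirty|clean>

<A|dirty|clean>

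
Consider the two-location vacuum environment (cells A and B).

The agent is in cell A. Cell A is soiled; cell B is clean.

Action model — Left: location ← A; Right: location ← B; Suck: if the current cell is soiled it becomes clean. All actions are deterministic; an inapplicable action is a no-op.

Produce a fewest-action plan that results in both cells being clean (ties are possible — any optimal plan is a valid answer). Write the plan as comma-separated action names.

1) do Suck; now in A — A clean, B clean
min 1: A is soiled, one Suck

Suck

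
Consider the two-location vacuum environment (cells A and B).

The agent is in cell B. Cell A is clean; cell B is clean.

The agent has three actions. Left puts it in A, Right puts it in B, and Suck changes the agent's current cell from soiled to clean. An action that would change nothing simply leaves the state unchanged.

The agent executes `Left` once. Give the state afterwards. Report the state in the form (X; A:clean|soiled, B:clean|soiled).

start: (B; A:clean, B:clean)
[1] after Left: (A; A:clean, B:clean)

(A; A:clean, B:clean)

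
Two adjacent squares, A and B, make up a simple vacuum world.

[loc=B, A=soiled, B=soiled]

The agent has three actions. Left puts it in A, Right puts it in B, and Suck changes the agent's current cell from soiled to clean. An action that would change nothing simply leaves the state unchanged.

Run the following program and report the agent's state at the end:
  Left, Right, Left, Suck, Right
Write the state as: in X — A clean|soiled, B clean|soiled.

t=1 Left ⇒ in A — A soiled, B soiled
t=2 Right ⇒ in B — A soiled, B soiled
t=3 Left ⇒ in A — A soiled, B soiled
t=4 Suck ⇒ in A — A clean, B soiled
t=5 Right ⇒ in B — A clean, B soiled

in B — A clean, B soiled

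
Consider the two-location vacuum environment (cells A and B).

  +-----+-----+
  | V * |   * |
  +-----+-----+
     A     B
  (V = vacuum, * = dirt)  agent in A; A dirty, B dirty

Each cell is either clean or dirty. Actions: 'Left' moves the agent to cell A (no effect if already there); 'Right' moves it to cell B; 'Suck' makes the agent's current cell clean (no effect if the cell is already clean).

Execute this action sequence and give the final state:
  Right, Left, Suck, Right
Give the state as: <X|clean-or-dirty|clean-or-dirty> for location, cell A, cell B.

1. Right → <B|dirty|dirty>
2. Left → <A|dirty|dirty>
3. Suck → <A|clean|dirty>
4. Right → <B|clean|dirty>

<B|clean|dirty>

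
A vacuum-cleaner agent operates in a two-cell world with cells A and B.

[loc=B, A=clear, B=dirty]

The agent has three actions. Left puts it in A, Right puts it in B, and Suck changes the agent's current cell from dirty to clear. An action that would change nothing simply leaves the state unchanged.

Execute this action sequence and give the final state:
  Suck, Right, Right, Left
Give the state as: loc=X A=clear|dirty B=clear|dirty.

loc=A A=clear B=clear

t=1 Suck ⇒ loc=B A=clear B=clear
t=2 Right ⇒ loc=B A=clear B=clear
t=3 Right ⇒ loc=B A=clear B=clear
t=4 Left ⇒ loc=A A=clear B=clear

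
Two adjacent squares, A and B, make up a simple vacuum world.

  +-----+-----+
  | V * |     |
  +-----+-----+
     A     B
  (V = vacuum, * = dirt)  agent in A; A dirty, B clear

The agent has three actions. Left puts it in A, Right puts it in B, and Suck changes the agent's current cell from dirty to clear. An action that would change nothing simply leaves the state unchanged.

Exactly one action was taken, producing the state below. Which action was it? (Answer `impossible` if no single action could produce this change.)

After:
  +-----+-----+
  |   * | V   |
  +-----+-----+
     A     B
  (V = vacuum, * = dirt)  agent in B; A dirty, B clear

try  Left: <A|dirty|clear>
try Right: <B|dirty|clear>  ← match
try  Suck: <A|clear|clear>

Right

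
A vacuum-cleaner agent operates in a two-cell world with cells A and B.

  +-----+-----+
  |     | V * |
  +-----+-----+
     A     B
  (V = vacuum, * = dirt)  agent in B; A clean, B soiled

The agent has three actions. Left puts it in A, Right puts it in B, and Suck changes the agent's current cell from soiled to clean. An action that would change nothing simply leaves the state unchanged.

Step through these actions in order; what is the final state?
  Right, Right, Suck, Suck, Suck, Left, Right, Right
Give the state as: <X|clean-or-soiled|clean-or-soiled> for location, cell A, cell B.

<B|clean|clean>

1. Right → <B|clean|soiled>
2. Right → <B|clean|soiled>
3. Suck → <B|clean|clean>
4. Suck → <B|clean|clean>
5. Suck → <B|clean|clean>
6. Left → <A|clean|clean>
7. Right → <B|clean|clean>
8. Right → <B|clean|clean>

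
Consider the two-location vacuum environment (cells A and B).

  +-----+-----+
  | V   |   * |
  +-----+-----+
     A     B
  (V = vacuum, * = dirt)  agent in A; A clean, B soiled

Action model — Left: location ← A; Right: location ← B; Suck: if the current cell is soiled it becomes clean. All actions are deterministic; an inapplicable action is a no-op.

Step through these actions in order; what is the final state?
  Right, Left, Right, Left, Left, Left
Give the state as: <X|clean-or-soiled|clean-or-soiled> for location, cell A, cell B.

[1] after Right: <B|clean|soiled>
[2] after Left: <A|clean|soiled>
[3] after Right: <B|clean|soiled>
[4] after Left: <A|clean|soiled>
[5] after Left: <A|clean|soiled>
[6] after Left: <A|clean|soiled>

<A|clean|soiled>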